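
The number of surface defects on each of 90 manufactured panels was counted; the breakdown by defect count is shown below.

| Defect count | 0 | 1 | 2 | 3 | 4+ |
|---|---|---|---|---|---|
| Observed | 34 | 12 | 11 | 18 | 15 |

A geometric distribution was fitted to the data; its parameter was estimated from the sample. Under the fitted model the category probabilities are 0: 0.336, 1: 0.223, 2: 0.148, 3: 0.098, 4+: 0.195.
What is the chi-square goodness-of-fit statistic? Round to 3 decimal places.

14.042

Expected counts E_i = n·p_i: 90×0.336 = 30.24, 90×0.223 = 20.07, 90×0.148 = 13.32, 90×0.098 = 8.82, 90×0.195 = 17.55.
χ² = (34−30.24)²/30.24 + (12−20.07)²/20.07 + (11−13.32)²/13.32 + (18−8.82)²/8.82 + (15−17.55)²/17.55
   = 0.4675 + 3.2449 + 0.4041 + 9.5547 + 0.3705
Sum = 14.042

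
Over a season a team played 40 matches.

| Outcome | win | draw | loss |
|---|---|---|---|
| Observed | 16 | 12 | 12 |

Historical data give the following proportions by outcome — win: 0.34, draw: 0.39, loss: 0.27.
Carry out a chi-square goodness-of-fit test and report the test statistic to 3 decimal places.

1.388

Expected counts E_i = n·p_i: 40×0.34 = 13.6, 40×0.39 = 15.6, 40×0.27 = 10.8.
χ² = (16−13.6)²/13.6 + (12−15.6)²/15.6 + (12−10.8)²/10.8
   = 0.4235 + 0.8308 + 0.1333
Sum = 1.388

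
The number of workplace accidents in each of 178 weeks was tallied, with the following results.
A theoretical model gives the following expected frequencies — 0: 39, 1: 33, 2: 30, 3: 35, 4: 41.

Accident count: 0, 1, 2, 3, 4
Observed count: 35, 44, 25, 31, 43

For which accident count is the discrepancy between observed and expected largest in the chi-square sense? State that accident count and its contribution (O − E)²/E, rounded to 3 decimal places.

0: (35 − 39)²/39 = 16/39 = 0.4103
1: (44 − 33)²/33 = 121/33 = 3.6667
2: (25 − 30)²/30 = 25/30 = 0.8333
3: (31 − 35)²/35 = 16/35 = 0.4571
4: (43 − 41)²/41 = 4/41 = 0.0976
The largest term is for 1: 3.667.

1, 3.667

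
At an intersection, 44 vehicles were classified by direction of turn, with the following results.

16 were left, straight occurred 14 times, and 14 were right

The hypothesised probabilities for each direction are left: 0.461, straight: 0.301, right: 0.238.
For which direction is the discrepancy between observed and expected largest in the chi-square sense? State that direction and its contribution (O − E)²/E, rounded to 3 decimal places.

right, 1.189

Expected counts E_i = n·p_i: 44×0.461 = 20.284, 44×0.301 = 13.244, 44×0.238 = 10.472.
left: (16 − 20.284)²/20.284 = 18.352656/20.284 = 0.9048
straight: (14 − 13.244)²/13.244 = 0.571536/13.244 = 0.0432
right: (14 − 10.472)²/10.472 = 12.446784/10.472 = 1.1886
The largest term is for right: 1.189.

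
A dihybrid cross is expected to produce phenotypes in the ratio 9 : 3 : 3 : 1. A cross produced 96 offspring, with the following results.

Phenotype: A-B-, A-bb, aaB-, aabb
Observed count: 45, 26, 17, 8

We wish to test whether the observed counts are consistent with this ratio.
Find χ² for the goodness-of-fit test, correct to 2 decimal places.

5.78

Ratio total = 16. Expected counts: 96×9/16 = 54, 96×3/16 = 18, 96×3/16 = 18, 96×1/16 = 6.
cat         O        E   (O−E)²/E
A-B-       45       54      1.500
A-bb       26       18      3.556
aaB-       17       18      0.056
aabb        8        6      0.667
Sum = 5.78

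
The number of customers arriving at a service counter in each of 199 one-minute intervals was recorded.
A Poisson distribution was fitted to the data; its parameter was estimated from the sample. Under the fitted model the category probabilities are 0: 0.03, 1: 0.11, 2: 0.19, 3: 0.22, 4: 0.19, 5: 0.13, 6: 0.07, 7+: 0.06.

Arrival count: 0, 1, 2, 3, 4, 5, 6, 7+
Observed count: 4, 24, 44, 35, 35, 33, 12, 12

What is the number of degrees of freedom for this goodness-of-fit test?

There are k = 8 categories and 1 parameter estimated from the data, so df = 8 − 1 − 1 = 6.

6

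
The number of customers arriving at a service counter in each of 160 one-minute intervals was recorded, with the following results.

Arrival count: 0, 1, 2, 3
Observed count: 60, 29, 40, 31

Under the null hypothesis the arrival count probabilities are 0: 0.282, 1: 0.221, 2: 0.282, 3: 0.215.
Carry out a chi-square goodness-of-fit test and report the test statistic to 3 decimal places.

6.968

Expected counts E_i = n·p_i: 160×0.282 = 45.12, 160×0.221 = 35.36, 160×0.282 = 45.12, 160×0.215 = 34.4.
0: (60 − 45.12)²/45.12 = 221.4144/45.12 = 4.9072
1: (29 − 35.36)²/35.36 = 40.4496/35.36 = 1.1439
2: (40 − 45.12)²/45.12 = 26.2144/45.12 = 0.5810
3: (31 − 34.4)²/34.4 = 11.56/34.4 = 0.3360
Sum = 6.968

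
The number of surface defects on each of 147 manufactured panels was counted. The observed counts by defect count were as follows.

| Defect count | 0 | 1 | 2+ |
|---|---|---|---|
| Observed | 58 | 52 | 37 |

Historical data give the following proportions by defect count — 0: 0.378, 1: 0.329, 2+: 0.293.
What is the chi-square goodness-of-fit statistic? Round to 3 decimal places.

Expected counts E_i = n·p_i: 147×0.378 = 55.566, 147×0.329 = 48.363, 147×0.293 = 43.071.
0: (58 − 55.566)²/55.566 = 5.924356/55.566 = 0.1066
1: (52 − 48.363)²/48.363 = 13.227769/48.363 = 0.2735
2+: (37 − 43.071)²/43.071 = 36.857041/43.071 = 0.8557
Sum = 1.236

1.236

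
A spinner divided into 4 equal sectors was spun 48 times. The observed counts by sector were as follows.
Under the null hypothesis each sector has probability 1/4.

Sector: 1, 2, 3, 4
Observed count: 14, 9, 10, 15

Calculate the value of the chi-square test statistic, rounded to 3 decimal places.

Under H₀ each category has probability 1/4, so each expected count is 48/4 = 12.
χ² = (14−12)²/12 + (9−12)²/12 + (10−12)²/12 + (15−12)²/12
   = 0.3333 + 0.7500 + 0.3333 + 0.7500
Sum = 2.167

2.167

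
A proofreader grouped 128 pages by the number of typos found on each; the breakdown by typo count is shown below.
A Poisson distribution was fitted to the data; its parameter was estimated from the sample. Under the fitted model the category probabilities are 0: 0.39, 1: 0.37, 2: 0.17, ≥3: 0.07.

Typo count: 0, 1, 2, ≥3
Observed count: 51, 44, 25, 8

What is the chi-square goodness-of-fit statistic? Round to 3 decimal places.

Expected counts E_i = n·p_i: 128×0.39 = 49.92, 128×0.37 = 47.36, 128×0.17 = 21.76, 128×0.07 = 8.96.
0: (51 − 49.92)²/49.92 = 1.1664/49.92 = 0.0234
1: (44 − 47.36)²/47.36 = 11.2896/47.36 = 0.2384
2: (25 − 21.76)²/21.76 = 10.4976/21.76 = 0.4824
≥3: (8 − 8.96)²/8.96 = 0.9216/8.96 = 0.1029
Sum = 0.847

0.847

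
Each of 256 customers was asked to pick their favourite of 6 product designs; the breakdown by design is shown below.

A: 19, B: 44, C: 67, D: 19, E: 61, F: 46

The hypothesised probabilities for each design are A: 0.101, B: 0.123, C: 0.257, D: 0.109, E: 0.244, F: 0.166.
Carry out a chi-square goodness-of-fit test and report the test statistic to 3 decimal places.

9.976

Expected counts E_i = n·p_i: 256×0.101 = 25.856, 256×0.123 = 31.488, 256×0.257 = 65.792, 256×0.109 = 27.904, 256×0.244 = 62.464, 256×0.166 = 42.496.
χ² = (19−25.856)²/25.856 + (44−31.488)²/31.488 + (67−65.792)²/65.792 + (19−27.904)²/27.904 + (61−62.464)²/62.464 + (46−42.496)²/42.496
   = 1.8179 + 4.9717 + 0.0222 + 2.8412 + 0.0343 + 0.2889
Sum = 9.976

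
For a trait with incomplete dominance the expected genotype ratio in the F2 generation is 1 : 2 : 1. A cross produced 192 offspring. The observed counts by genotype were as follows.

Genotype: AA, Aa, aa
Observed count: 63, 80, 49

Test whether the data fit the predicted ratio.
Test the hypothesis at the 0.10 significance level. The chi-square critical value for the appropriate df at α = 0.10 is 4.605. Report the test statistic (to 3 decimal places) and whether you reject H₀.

7.375; reject

Ratio total = 4. Expected counts: 192×1/4 = 48, 192×2/4 = 96, 192×1/4 = 48.
χ² = (63−48)²/48 + (80−96)²/96 + (49−48)²/48
   = 4.6875 + 2.6667 + 0.0208
Sum = 7.375
df = 2. Since 7.375 > 4.605, we reject H₀.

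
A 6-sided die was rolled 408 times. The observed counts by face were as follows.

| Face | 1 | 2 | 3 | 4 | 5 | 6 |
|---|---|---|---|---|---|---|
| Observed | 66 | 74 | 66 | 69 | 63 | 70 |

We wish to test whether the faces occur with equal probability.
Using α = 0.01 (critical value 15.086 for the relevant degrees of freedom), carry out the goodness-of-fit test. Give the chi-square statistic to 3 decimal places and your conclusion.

1.088; do not reject

Under H₀ each category has probability 1/6, so each expected count is 408/6 = 68.
cat         O        E   (O−E)²/E
1          66       68     0.0588
2          74       68     0.5294
3          66       68     0.0588
4          69       68     0.0147
5          63       68     0.3676
6          70       68     0.0588
Sum = 1.088
df = 5. Since 1.088 < 15.086, we do not reject H₀.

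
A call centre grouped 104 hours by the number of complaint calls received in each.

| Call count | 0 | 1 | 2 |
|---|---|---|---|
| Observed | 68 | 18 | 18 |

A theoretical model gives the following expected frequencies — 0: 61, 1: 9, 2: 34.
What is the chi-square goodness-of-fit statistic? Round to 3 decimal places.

17.333

χ² = (68−61)²/61 + (18−9)²/9 + (18−34)²/34
   = 0.8033 + 9.0000 + 7.5294
Sum = 17.333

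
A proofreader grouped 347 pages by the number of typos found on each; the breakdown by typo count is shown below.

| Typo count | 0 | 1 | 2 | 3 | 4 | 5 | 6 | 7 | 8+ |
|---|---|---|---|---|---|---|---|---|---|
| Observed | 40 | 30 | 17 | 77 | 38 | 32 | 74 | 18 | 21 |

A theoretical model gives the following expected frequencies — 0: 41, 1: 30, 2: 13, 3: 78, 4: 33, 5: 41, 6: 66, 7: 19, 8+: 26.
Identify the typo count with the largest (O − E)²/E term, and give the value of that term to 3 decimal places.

5, 1.976

cat         O        E   (O−E)²/E
0          40       41     0.0244
1          30       30     0.0000
2          17       13     1.2308
3          77       78     0.0128
4          38       33     0.7576
5          32       41     1.9756
6          74       66     0.9697
7          18       19     0.0526
8+         21       26     0.9615
The largest term is for 5: 1.976.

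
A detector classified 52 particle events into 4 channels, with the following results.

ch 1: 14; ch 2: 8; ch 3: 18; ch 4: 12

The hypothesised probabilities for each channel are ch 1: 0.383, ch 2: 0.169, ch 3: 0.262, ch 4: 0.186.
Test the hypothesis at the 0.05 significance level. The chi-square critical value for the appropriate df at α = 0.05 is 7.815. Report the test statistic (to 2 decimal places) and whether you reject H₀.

Expected counts E_i = n·p_i: 52×0.383 = 19.916, 52×0.169 = 8.788, 52×0.262 = 13.624, 52×0.186 = 9.672.
cat         O        E   (O−E)²/E
ch 1       14   19.916      1.757
ch 2        8    8.788      0.071
ch 3       18   13.624      1.406
ch 4       12    9.672      0.560
Sum = 3.79
df = 3. Since 3.79 < 7.815, we do not reject H₀.

3.79; do not reject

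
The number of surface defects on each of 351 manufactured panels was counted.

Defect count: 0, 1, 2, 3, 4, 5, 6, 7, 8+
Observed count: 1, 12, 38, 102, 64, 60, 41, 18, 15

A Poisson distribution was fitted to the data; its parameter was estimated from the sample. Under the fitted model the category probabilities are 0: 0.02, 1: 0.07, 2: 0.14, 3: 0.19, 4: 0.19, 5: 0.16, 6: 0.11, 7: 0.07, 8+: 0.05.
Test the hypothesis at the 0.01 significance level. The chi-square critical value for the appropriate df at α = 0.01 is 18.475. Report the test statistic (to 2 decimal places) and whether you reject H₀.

35.46; reject

Expected counts E_i = n·p_i: 351×0.02 = 7.02, 351×0.07 = 24.57, 351×0.14 = 49.14, 351×0.19 = 66.69, 351×0.19 = 66.69, 351×0.16 = 56.16, 351×0.11 = 38.61, 351×0.07 = 24.57, 351×0.05 = 17.55.
χ² = (1−7.02)²/7.02 + (12−24.57)²/24.57 + (38−49.14)²/49.14 + (102−66.69)²/66.69 + (64−66.69)²/66.69 + (60−56.16)²/56.16 + (41−38.61)²/38.61 + (18−24.57)²/24.57 + (15−17.55)²/17.55
   = 5.162 + 6.431 + 2.525 + 18.695 + 0.109 + 0.263 + 0.148 + 1.757 + 0.371
Sum = 35.46
df = 7. Since 35.46 > 18.475, we reject H₀.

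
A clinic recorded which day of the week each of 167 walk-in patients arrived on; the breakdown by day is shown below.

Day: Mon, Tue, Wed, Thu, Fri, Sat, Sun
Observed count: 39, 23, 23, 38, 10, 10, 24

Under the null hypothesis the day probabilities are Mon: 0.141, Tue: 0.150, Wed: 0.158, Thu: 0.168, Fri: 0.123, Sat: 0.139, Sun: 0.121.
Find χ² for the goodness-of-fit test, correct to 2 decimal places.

27.91

Expected counts E_i = n·p_i: 167×0.141 = 23.547, 167×0.150 = 25.05, 167×0.158 = 26.386, 167×0.168 = 28.056, 167×0.123 = 20.541, 167×0.139 = 23.213, 167×0.121 = 20.207.
cat         O        E   (O−E)²/E
Mon        39   23.547     10.141
Tue        23    25.05      0.168
Wed        23   26.386      0.435
Thu        38   28.056      3.524
Fri        10   20.541      5.409
Sat        10   23.213      7.521
Sun        24   20.207      0.712
Sum = 27.91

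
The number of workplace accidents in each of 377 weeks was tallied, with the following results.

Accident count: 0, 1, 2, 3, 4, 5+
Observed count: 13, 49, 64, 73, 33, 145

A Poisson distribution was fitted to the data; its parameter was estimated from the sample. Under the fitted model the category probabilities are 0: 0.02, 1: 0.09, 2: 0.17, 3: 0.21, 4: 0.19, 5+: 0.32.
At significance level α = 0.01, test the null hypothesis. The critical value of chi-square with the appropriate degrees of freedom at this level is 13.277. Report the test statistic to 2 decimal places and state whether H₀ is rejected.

Expected counts E_i = n·p_i: 377×0.02 = 7.54, 377×0.09 = 33.93, 377×0.17 = 64.09, 377×0.21 = 79.17, 377×0.19 = 71.63, 377×0.32 = 120.64.
cat         O        E   (O−E)²/E
0          13     7.54      3.954
1          49    33.93      6.693
2          64    64.09      0.000
3          73    79.17      0.481
4          33    71.63     20.833
5+        145   120.64      4.919
Sum = 36.88
df = 4. Since 36.88 > 13.277, we reject H₀.

36.88; reject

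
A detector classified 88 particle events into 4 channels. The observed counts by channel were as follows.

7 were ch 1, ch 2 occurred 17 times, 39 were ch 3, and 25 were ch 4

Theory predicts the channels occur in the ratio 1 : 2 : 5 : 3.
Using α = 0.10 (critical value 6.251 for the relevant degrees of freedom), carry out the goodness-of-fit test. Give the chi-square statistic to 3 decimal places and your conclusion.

0.254; do not reject

Ratio total = 11. Expected counts: 88×1/11 = 8, 88×2/11 = 16, 88×5/11 = 40, 88×3/11 = 24.
ch 1: (7 − 8)²/8 = 1/8 = 0.1250
ch 2: (17 − 16)²/16 = 1/16 = 0.0625
ch 3: (39 − 40)²/40 = 1/40 = 0.0250
ch 4: (25 − 24)²/24 = 1/24 = 0.0417
Sum = 0.254
df = 3. Since 0.254 < 6.251, we do not reject H₀.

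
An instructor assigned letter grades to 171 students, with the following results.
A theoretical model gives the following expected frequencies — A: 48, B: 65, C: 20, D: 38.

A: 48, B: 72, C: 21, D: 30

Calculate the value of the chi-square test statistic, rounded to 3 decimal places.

χ² = (48−48)²/48 + (72−65)²/65 + (21−20)²/20 + (30−38)²/38
   = 0.0000 + 0.7538 + 0.0500 + 1.6842
Sum = 2.488

2.488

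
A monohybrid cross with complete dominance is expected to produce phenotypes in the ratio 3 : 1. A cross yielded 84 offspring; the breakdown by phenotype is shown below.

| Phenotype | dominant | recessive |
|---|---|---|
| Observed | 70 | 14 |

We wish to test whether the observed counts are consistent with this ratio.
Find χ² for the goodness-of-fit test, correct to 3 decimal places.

Ratio total = 4. Expected counts: 84×3/4 = 63, 84×1/4 = 21.
dominant: (70 − 63)²/63 = 49/63 = 0.7778
recessive: (14 − 21)²/21 = 49/21 = 2.3333
Sum = 3.111

3.111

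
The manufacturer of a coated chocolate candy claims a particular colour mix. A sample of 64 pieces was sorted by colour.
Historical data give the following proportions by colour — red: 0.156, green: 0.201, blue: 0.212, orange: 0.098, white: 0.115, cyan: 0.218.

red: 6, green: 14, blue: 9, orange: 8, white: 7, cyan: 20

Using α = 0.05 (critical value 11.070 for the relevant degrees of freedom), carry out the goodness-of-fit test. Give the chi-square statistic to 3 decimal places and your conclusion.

Expected counts E_i = n·p_i: 64×0.156 = 9.984, 64×0.201 = 12.864, 64×0.212 = 13.568, 64×0.098 = 6.272, 64×0.115 = 7.36, 64×0.218 = 13.952.
χ² = (6−9.984)²/9.984 + (14−12.864)²/12.864 + (9−13.568)²/13.568 + (8−6.272)²/6.272 + (7−7.36)²/7.36 + (20−13.952)²/13.952
   = 1.5898 + 0.1003 + 1.5379 + 0.4761 + 0.0176 + 2.6217
Sum = 6.343
df = 5. Since 6.343 < 11.070, we do not reject H₀.

6.343; do not reject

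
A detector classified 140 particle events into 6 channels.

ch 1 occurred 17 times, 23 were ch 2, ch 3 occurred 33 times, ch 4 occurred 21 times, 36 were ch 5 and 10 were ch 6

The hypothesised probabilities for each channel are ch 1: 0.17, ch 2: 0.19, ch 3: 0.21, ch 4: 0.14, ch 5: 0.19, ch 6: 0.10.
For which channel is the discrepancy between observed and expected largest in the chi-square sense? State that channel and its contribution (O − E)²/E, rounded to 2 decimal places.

Expected counts E_i = n·p_i: 140×0.17 = 23.8, 140×0.19 = 26.6, 140×0.21 = 29.4, 140×0.14 = 19.6, 140×0.19 = 26.6, 140×0.10 = 14.
χ² = (17−23.8)²/23.8 + (23−26.6)²/26.6 + (33−29.4)²/29.4 + (21−19.6)²/19.6 + (36−26.6)²/26.6 + (10−14)²/14
   = 1.943 + 0.487 + 0.441 + 0.100 + 3.322 + 1.143
The largest term is for ch 5: 3.32.

ch 5, 3.32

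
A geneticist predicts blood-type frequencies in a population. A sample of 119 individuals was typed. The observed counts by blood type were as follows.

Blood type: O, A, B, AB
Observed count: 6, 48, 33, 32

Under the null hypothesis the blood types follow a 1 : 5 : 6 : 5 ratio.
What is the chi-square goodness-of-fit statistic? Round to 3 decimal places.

7.157

Ratio total = 17. Expected counts: 119×1/17 = 7, 119×5/17 = 35, 119×6/17 = 42, 119×5/17 = 35.
χ² = (6−7)²/7 + (48−35)²/35 + (33−42)²/42 + (32−35)²/35
   = 0.1429 + 4.8286 + 1.9286 + 0.2571
Sum = 7.157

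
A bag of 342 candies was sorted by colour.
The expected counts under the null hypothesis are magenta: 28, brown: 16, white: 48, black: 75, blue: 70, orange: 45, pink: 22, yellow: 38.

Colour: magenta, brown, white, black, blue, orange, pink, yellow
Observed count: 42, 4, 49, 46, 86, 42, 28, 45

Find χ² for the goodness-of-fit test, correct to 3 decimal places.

34.017

χ² = (42−28)²/28 + (4−16)²/16 + (49−48)²/48 + (46−75)²/75 + (86−70)²/70 + (42−45)²/45 + (28−22)²/22 + (45−38)²/38
   = 7.0000 + 9.0000 + 0.0208 + 11.2133 + 3.6571 + 0.2000 + 1.6364 + 1.2895
Sum = 34.017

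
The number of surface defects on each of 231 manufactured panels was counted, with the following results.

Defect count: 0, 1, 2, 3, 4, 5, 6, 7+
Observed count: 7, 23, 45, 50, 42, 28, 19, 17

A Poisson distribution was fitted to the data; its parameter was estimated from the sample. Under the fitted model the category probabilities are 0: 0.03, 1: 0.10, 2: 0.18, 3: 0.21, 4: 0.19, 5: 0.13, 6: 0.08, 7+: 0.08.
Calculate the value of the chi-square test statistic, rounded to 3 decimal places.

Expected counts E_i = n·p_i: 231×0.03 = 6.93, 231×0.10 = 23.1, 231×0.18 = 41.58, 231×0.21 = 48.51, 231×0.19 = 43.89, 231×0.13 = 30.03, 231×0.08 = 18.48, 231×0.08 = 18.48.
0: (7 − 6.93)²/6.93 = 0.0049/6.93 = 0.0007
1: (23 − 23.1)²/23.1 = 0.01/23.1 = 0.0004
2: (45 − 41.58)²/41.58 = 11.6964/41.58 = 0.2813
3: (50 − 48.51)²/48.51 = 2.2201/48.51 = 0.0458
4: (42 − 43.89)²/43.89 = 3.5721/43.89 = 0.0814
5: (28 − 30.03)²/30.03 = 4.1209/30.03 = 0.1372
6: (19 − 18.48)²/18.48 = 0.2704/18.48 = 0.0146
7+: (17 − 18.48)²/18.48 = 2.1904/18.48 = 0.1185
Sum = 0.680

0.680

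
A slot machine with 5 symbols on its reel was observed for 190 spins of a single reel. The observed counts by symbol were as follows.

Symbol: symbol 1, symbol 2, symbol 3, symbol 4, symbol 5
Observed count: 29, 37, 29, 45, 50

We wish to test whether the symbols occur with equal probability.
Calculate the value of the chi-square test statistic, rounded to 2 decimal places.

9.37

Under H₀ each category has probability 1/5, so each expected count is 190/5 = 38.
symbol 1: (29 − 38)²/38 = 81/38 = 2.132
symbol 2: (37 − 38)²/38 = 1/38 = 0.026
symbol 3: (29 − 38)²/38 = 81/38 = 2.132
symbol 4: (45 − 38)²/38 = 49/38 = 1.289
symbol 5: (50 − 38)²/38 = 144/38 = 3.789
Sum = 9.37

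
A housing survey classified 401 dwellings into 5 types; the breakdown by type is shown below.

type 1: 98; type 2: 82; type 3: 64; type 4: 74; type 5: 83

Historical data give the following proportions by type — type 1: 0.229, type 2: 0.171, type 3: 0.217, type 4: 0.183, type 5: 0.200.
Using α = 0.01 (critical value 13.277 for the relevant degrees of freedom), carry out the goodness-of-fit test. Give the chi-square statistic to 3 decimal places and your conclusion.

Expected counts E_i = n·p_i: 401×0.229 = 91.829, 401×0.171 = 68.571, 401×0.217 = 87.017, 401×0.183 = 73.383, 401×0.200 = 80.2.
χ² = (98−91.829)²/91.829 + (82−68.571)²/68.571 + (64−87.017)²/87.017 + (74−73.383)²/73.383 + (83−80.2)²/80.2
   = 0.4147 + 2.6299 + 6.0883 + 0.0052 + 0.0978
Sum = 9.236
df = 4. Since 9.236 < 13.277, we do not reject H₀.

9.236; do not reject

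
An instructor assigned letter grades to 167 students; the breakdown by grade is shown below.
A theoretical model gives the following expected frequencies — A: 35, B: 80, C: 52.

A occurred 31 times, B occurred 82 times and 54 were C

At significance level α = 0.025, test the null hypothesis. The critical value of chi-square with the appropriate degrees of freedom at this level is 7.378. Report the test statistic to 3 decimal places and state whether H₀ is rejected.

0.584; do not reject

χ² = (31−35)²/35 + (82−80)²/80 + (54−52)²/52
   = 0.4571 + 0.0500 + 0.0769
Sum = 0.584
df = 2. Since 0.584 < 7.378, we do not reject H₀.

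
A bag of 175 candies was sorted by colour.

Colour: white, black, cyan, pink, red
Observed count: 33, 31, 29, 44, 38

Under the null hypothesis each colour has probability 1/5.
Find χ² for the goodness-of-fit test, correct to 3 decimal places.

Expected count for each of the 5 categories: 175/5 = 35.
white: (33 − 35)²/35 = 4/35 = 0.1143
black: (31 − 35)²/35 = 16/35 = 0.4571
cyan: (29 − 35)²/35 = 36/35 = 1.0286
pink: (44 − 35)²/35 = 81/35 = 2.3143
red: (38 − 35)²/35 = 9/35 = 0.2571
Sum = 4.171

4.171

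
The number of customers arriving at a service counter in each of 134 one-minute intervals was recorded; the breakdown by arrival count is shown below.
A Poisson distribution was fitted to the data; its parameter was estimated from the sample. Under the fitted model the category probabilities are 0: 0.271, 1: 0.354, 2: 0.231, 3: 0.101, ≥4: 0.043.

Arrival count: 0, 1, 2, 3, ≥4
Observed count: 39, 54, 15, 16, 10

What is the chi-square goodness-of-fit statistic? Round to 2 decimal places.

12.90

Expected counts E_i = n·p_i: 134×0.271 = 36.314, 134×0.354 = 47.436, 134×0.231 = 30.954, 134×0.101 = 13.534, 134×0.043 = 5.762.
0: (39 − 36.314)²/36.314 = 7.214596/36.314 = 0.199
1: (54 − 47.436)²/47.436 = 43.086096/47.436 = 0.908
2: (15 − 30.954)²/30.954 = 254.530116/30.954 = 8.223
3: (16 − 13.534)²/13.534 = 6.081156/13.534 = 0.449
≥4: (10 − 5.762)²/5.762 = 17.960644/5.762 = 3.117
Sum = 12.90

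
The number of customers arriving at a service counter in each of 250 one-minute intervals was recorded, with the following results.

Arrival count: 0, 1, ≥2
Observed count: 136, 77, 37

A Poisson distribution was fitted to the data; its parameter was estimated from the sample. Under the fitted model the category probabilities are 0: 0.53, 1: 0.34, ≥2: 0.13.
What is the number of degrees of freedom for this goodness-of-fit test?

There are k = 3 categories and 1 parameter estimated from the data, so df = 3 − 1 − 1 = 1.

1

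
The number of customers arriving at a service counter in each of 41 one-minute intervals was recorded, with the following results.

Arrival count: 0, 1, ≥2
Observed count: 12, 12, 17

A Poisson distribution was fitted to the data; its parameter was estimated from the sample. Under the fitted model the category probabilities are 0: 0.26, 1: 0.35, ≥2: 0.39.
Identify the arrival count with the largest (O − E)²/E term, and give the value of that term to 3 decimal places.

1, 0.385

Expected counts E_i = n·p_i: 41×0.26 = 10.66, 41×0.35 = 14.35, 41×0.39 = 15.99.
χ² = (12−10.66)²/10.66 + (12−14.35)²/14.35 + (17−15.99)²/15.99
   = 0.1684 + 0.3848 + 0.0638
The largest term is for 1: 0.385.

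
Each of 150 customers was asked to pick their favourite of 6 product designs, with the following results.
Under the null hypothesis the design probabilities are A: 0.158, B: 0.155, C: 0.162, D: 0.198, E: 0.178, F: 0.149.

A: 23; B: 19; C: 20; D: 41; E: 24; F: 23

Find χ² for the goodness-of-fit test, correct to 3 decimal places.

Expected counts E_i = n·p_i: 150×0.158 = 23.7, 150×0.155 = 23.25, 150×0.162 = 24.3, 150×0.198 = 29.7, 150×0.178 = 26.7, 150×0.149 = 22.35.
cat         O        E   (O−E)²/E
A          23     23.7     0.0207
B          19    23.25     0.7769
C          20     24.3     0.7609
D          41     29.7     4.2993
E          24     26.7     0.2730
F          23    22.35     0.0189
Sum = 6.150

6.150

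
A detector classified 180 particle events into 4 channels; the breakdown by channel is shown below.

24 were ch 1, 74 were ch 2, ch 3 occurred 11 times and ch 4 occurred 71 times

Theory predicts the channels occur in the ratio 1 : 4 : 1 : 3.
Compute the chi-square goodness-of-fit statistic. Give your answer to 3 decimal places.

Ratio total = 9. Expected counts: 180×1/9 = 20, 180×4/9 = 80, 180×1/9 = 20, 180×3/9 = 60.
χ² = (24−20)²/20 + (74−80)²/80 + (11−20)²/20 + (71−60)²/60
   = 0.8000 + 0.4500 + 4.0500 + 2.0167
Sum = 7.317

7.317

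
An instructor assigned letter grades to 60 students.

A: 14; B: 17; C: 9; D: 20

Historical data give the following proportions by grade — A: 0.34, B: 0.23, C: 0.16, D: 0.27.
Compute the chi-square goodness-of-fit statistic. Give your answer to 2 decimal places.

Expected counts E_i = n·p_i: 60×0.34 = 20.4, 60×0.23 = 13.8, 60×0.16 = 9.6, 60×0.27 = 16.2.
χ² = (14−20.4)²/20.4 + (17−13.8)²/13.8 + (9−9.6)²/9.6 + (20−16.2)²/16.2
   = 2.008 + 0.742 + 0.038 + 0.891
Sum = 3.68

3.68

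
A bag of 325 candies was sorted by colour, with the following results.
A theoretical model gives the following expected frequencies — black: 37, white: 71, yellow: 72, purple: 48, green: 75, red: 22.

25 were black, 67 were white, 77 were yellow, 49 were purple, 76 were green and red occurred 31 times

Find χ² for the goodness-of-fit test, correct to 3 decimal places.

cat         O        E   (O−E)²/E
black      25       37     3.8919
white      67       71     0.2254
yellow     77       72     0.3472
purple     49       48     0.0208
green      76       75     0.0133
red        31       22     3.6818
Sum = 8.180

8.180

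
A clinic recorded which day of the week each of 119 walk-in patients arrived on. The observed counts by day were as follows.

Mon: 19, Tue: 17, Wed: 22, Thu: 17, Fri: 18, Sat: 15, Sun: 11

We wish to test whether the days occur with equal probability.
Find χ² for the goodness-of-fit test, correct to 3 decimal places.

4.118

Under H₀ each category has probability 1/7, so each expected count is 119/7 = 17.
χ² = (19−17)²/17 + (17−17)²/17 + (22−17)²/17 + (17−17)²/17 + (18−17)²/17 + (15−17)²/17 + (11−17)²/17
   = 0.2353 + 0.0000 + 1.4706 + 0.0000 + 0.0588 + 0.2353 + 2.1176
Sum = 4.118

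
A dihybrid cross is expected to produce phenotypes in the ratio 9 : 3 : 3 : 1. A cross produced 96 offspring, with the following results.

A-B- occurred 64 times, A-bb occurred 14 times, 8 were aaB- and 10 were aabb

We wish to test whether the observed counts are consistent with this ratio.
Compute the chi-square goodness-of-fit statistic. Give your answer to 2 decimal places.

10.96

Ratio total = 16. Expected counts: 96×9/16 = 54, 96×3/16 = 18, 96×3/16 = 18, 96×1/16 = 6.
cat         O        E   (O−E)²/E
A-B-       64       54      1.852
A-bb       14       18      0.889
aaB-        8       18      5.556
aabb       10        6      2.667
Sum = 10.96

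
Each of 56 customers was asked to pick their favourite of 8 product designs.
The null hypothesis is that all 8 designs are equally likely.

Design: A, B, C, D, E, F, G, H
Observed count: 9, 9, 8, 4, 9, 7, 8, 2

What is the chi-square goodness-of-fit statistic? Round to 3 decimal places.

6.857

Expected count for each of the 8 categories: 56/8 = 7.
χ² = (9−7)²/7 + (9−7)²/7 + (8−7)²/7 + (4−7)²/7 + (9−7)²/7 + (7−7)²/7 + (8−7)²/7 + (2−7)²/7
   = 0.5714 + 0.5714 + 0.1429 + 1.2857 + 0.5714 + 0.0000 + 0.1429 + 3.5714
Sum = 6.857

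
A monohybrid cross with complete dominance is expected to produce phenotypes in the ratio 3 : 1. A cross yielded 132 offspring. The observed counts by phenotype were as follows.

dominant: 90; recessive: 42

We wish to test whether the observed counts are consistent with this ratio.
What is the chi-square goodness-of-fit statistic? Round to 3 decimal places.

Ratio total = 4. Expected counts: 132×3/4 = 99, 132×1/4 = 33.
cat            O        E   (O−E)²/E
dominant      90       99     0.8182
recessive     42       33     2.4545
Sum = 3.273

3.273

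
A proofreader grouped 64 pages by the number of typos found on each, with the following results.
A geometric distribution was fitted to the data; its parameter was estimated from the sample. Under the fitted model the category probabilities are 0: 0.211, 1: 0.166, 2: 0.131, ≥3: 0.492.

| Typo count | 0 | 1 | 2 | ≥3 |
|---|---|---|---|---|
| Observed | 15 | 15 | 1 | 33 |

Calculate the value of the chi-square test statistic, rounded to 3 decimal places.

8.544

Expected counts E_i = n·p_i: 64×0.211 = 13.504, 64×0.166 = 10.624, 64×0.131 = 8.384, 64×0.492 = 31.488.
0: (15 − 13.504)²/13.504 = 2.238016/13.504 = 0.1657
1: (15 − 10.624)²/10.624 = 19.149376/10.624 = 1.8025
2: (1 − 8.384)²/8.384 = 54.523456/8.384 = 6.5033
≥3: (33 − 31.488)²/31.488 = 2.286144/31.488 = 0.0726
Sum = 8.544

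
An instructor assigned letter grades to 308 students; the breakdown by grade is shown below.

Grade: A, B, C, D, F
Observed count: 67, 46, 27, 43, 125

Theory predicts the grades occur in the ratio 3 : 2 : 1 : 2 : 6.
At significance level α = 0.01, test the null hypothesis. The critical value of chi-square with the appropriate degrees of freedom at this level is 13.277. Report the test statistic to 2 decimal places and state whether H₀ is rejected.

Ratio total = 14. Expected counts: 308×3/14 = 66, 308×2/14 = 44, 308×1/14 = 22, 308×2/14 = 44, 308×6/14 = 132.
A: (67 − 66)²/66 = 1/66 = 0.015
B: (46 − 44)²/44 = 4/44 = 0.091
C: (27 − 22)²/22 = 25/22 = 1.136
D: (43 − 44)²/44 = 1/44 = 0.023
F: (125 − 132)²/132 = 49/132 = 0.371
Sum = 1.64
df = 4. Since 1.64 < 13.277, we do not reject H₀.

1.64; do not reject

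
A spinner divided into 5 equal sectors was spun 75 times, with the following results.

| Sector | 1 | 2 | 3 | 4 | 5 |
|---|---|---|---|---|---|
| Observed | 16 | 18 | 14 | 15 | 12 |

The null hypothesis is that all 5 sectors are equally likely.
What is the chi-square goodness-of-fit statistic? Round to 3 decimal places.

Under H₀ each category has probability 1/5, so each expected count is 75/5 = 15.
1: (16 − 15)²/15 = 1/15 = 0.0667
2: (18 − 15)²/15 = 9/15 = 0.6000
3: (14 − 15)²/15 = 1/15 = 0.0667
4: (15 − 15)²/15 = 0/15 = 0.0000
5: (12 − 15)²/15 = 9/15 = 0.6000
Sum = 1.333

1.333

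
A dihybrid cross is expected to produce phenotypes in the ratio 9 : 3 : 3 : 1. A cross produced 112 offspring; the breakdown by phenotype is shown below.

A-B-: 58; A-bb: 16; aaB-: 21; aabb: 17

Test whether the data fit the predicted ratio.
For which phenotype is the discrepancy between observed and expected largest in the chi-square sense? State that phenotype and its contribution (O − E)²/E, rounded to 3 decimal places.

Ratio total = 16. Expected counts: 112×9/16 = 63, 112×3/16 = 21, 112×3/16 = 21, 112×1/16 = 7.
A-B-: (58 − 63)²/63 = 25/63 = 0.3968
A-bb: (16 − 21)²/21 = 25/21 = 1.1905
aaB-: (21 − 21)²/21 = 0/21 = 0.0000
aabb: (17 − 7)²/7 = 100/7 = 14.2857
The largest term is for aabb: 14.286.

aabb, 14.286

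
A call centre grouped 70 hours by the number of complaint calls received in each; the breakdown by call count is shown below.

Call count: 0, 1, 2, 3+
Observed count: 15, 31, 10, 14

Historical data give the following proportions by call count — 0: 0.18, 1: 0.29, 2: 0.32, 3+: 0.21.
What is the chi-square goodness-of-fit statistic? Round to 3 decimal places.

12.995

Expected counts E_i = n·p_i: 70×0.18 = 12.6, 70×0.29 = 20.3, 70×0.32 = 22.4, 70×0.21 = 14.7.
χ² = (15−12.6)²/12.6 + (31−20.3)²/20.3 + (10−22.4)²/22.4 + (14−14.7)²/14.7
   = 0.4571 + 5.6399 + 6.8643 + 0.0333
Sum = 12.995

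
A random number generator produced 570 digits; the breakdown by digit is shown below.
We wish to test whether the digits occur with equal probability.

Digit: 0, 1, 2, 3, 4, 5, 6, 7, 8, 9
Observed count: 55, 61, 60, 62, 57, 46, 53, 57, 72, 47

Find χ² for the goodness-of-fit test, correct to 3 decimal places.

Under H₀ each category has probability 1/10, so each expected count is 570/10 = 57.
0: (55 − 57)²/57 = 4/57 = 0.0702
1: (61 − 57)²/57 = 16/57 = 0.2807
2: (60 − 57)²/57 = 9/57 = 0.1579
3: (62 − 57)²/57 = 25/57 = 0.4386
4: (57 − 57)²/57 = 0/57 = 0.0000
5: (46 − 57)²/57 = 121/57 = 2.1228
6: (53 − 57)²/57 = 16/57 = 0.2807
7: (57 − 57)²/57 = 0/57 = 0.0000
8: (72 − 57)²/57 = 225/57 = 3.9474
9: (47 − 57)²/57 = 100/57 = 1.7544
Sum = 9.053

9.053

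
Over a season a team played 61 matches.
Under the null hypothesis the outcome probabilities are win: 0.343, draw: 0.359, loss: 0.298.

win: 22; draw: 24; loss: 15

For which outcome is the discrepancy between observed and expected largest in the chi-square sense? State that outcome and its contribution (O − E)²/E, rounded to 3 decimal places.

loss, 0.556

Expected counts E_i = n·p_i: 61×0.343 = 20.923, 61×0.359 = 21.899, 61×0.298 = 18.178.
χ² = (22−20.923)²/20.923 + (24−21.899)²/21.899 + (15−18.178)²/18.178
   = 0.0554 + 0.2016 + 0.5556
The largest term is for loss: 0.556.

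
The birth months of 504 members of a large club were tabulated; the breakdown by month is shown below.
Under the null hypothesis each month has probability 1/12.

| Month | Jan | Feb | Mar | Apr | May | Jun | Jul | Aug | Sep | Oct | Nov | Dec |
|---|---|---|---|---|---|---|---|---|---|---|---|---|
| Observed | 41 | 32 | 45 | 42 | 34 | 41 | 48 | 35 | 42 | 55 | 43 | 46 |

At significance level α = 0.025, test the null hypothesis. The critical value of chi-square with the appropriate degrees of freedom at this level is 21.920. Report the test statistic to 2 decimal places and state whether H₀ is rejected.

Expected count for each of the 12 categories: 504/12 = 42.
cat         O        E   (O−E)²/E
Jan        41       42      0.024
Feb        32       42      2.381
Mar        45       42      0.214
Apr        42       42      0.000
May        34       42      1.524
Jun        41       42      0.024
Jul        48       42      0.857
Aug        35       42      1.167
Sep        42       42      0.000
Oct        55       42      4.024
Nov        43       42      0.024
Dec        46       42      0.381
Sum = 10.62
df = 11. Since 10.62 < 21.920, we do not reject H₀.

10.62; do not reject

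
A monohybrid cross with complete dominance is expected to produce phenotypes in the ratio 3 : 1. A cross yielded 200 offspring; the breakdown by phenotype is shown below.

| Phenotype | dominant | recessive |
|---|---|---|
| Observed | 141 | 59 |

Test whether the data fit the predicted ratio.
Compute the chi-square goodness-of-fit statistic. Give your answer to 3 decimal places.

Ratio total = 4. Expected counts: 200×3/4 = 150, 200×1/4 = 50.
dominant: (141 − 150)²/150 = 81/150 = 0.5400
recessive: (59 − 50)²/50 = 81/50 = 1.6200
Sum = 2.160

2.160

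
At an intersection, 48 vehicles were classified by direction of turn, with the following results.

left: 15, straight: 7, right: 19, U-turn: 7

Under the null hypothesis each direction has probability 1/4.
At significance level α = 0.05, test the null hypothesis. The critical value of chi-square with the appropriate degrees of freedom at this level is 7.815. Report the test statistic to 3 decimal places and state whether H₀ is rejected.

Expected count for each of the 4 categories: 48/4 = 12.
left: (15 − 12)²/12 = 9/12 = 0.7500
straight: (7 − 12)²/12 = 25/12 = 2.0833
right: (19 − 12)²/12 = 49/12 = 4.0833
U-turn: (7 − 12)²/12 = 25/12 = 2.0833
Sum = 9.000
df = 3. Since 9.000 > 7.815, we reject H₀.

9.000; reject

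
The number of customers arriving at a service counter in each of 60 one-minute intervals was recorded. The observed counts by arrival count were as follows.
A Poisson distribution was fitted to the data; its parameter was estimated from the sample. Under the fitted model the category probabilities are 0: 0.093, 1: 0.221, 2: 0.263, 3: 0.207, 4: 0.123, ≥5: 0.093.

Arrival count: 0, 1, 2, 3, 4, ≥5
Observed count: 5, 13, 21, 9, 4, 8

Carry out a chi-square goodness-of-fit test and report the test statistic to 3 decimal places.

Expected counts E_i = n·p_i: 60×0.093 = 5.58, 60×0.221 = 13.26, 60×0.263 = 15.78, 60×0.207 = 12.42, 60×0.123 = 7.38, 60×0.093 = 5.58.
0: (5 − 5.58)²/5.58 = 0.3364/5.58 = 0.0603
1: (13 − 13.26)²/13.26 = 0.0676/13.26 = 0.0051
2: (21 − 15.78)²/15.78 = 27.2484/15.78 = 1.7268
3: (9 − 12.42)²/12.42 = 11.6964/12.42 = 0.9417
4: (4 − 7.38)²/7.38 = 11.4244/7.38 = 1.5480
≥5: (8 − 5.58)²/5.58 = 5.8564/5.58 = 1.0495
Sum = 5.331

5.331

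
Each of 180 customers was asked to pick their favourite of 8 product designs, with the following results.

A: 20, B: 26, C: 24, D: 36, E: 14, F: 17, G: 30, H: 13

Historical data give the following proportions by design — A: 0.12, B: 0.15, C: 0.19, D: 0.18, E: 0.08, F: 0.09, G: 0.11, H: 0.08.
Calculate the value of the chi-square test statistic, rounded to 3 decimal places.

9.039

Expected counts E_i = n·p_i: 180×0.12 = 21.6, 180×0.15 = 27, 180×0.19 = 34.2, 180×0.18 = 32.4, 180×0.08 = 14.4, 180×0.09 = 16.2, 180×0.11 = 19.8, 180×0.08 = 14.4.
A: (20 − 21.6)²/21.6 = 2.56/21.6 = 0.1185
B: (26 − 27)²/27 = 1/27 = 0.0370
C: (24 − 34.2)²/34.2 = 104.04/34.2 = 3.0421
D: (36 − 32.4)²/32.4 = 12.96/32.4 = 0.4000
E: (14 − 14.4)²/14.4 = 0.16/14.4 = 0.0111
F: (17 − 16.2)²/16.2 = 0.64/16.2 = 0.0395
G: (30 − 19.8)²/19.8 = 104.04/19.8 = 5.2545
H: (13 − 14.4)²/14.4 = 1.96/14.4 = 0.1361
Sum = 9.039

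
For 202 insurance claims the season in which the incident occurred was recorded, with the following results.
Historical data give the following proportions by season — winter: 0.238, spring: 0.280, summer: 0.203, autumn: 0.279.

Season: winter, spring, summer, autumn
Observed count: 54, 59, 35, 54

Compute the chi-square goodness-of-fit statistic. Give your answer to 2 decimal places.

1.81

Expected counts E_i = n·p_i: 202×0.238 = 48.076, 202×0.280 = 56.56, 202×0.203 = 41.006, 202×0.279 = 56.358.
χ² = (54−48.076)²/48.076 + (59−56.56)²/56.56 + (35−41.006)²/41.006 + (54−56.358)²/56.358
   = 0.730 + 0.105 + 0.880 + 0.099
Sum = 1.81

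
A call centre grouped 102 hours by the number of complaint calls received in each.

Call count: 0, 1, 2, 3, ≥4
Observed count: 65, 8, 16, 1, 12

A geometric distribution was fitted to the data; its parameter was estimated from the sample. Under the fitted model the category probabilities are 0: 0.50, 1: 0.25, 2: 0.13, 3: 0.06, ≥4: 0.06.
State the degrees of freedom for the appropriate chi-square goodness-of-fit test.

3

There are k = 5 categories and 1 parameter estimated from the data, so df = 5 − 1 − 1 = 3.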